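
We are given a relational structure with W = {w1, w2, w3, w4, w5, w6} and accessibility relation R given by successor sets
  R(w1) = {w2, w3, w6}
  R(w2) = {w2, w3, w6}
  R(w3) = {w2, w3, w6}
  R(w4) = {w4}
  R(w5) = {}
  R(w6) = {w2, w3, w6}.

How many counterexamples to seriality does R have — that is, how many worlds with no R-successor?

Enumerating: w5.

1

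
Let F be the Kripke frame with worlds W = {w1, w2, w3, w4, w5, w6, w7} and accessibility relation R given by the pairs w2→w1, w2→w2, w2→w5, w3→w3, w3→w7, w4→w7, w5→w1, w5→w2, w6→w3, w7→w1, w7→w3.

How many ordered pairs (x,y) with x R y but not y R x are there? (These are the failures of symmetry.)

5

Enumerating: (w2,w1), (w4,w7), (w5,w1), (w6,w3), (w7,w1).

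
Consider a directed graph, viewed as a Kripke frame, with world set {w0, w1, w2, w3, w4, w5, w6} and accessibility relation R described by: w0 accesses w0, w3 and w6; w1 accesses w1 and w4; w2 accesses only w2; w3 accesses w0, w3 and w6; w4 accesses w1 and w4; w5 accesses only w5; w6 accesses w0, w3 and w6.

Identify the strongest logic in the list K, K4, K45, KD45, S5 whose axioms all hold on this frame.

Transitive (axiom 4): yes — every two-step R-path is closed by a direct edge.
Euclidean (axiom 5): yes — any two successors of a common world are R-related.
Serial (axiom D): yes — every world has a successor (e.g. w0 R w0).
Reflexive (axiom T): yes — every world is R-related to itself.
So F validates K, K4, K45, KD45, S5. The strongest is S5.

S5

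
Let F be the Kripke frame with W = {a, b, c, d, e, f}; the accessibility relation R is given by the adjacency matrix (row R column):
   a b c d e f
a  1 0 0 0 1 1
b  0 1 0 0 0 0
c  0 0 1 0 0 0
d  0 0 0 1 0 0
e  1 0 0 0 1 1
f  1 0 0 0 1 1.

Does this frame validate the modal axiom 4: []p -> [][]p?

Axiom 4 corresponds to the accessibility relation being transitive.
Transitive: yes — every two-step R-path is closed by a direct edge.

Yes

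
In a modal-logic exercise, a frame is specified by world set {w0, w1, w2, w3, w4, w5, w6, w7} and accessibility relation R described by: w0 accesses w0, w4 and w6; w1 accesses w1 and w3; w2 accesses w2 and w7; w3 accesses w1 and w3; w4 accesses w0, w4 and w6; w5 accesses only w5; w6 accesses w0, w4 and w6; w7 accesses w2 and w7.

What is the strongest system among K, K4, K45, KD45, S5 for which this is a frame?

Transitive (axiom 4): yes — every two-step R-path is closed by a direct edge.
Euclidean (axiom 5): yes — any two successors of a common world are R-related.
Serial (axiom D): yes — every world has a successor (e.g. w0 R w0).
Reflexive (axiom T): yes — every world is R-related to itself.
So F validates K, K4, K45, KD45, S5. The strongest is S5.

S5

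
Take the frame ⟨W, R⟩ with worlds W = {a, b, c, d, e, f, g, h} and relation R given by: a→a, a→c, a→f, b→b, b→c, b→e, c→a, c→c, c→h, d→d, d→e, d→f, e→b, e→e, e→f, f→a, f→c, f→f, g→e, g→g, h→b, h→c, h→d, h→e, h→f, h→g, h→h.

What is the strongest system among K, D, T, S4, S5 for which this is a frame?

T

Serial (axiom D): yes — every world has a successor (e.g. a R a).
Reflexive (axiom T): yes — every world is R-related to itself.
Transitive (axiom 4): no — a R c and c R h, but not a R h.
Euclidean (axiom 5): no — a R c and a R f, but not c R f.
So F validates K, D, T; S4 would additionally require R to be transitive. The strongest is T.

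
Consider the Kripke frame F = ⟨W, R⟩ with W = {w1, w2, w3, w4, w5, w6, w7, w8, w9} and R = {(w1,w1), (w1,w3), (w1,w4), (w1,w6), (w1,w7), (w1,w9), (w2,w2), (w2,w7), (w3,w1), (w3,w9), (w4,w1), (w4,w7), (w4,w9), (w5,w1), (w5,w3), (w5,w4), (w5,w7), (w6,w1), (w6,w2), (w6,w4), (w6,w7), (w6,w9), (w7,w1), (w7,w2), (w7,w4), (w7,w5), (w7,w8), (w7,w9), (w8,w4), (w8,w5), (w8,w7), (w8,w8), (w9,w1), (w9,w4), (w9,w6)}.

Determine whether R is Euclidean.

No

Euclidean: no — w1 R w3 and w1 R w4, but not w3 R w4.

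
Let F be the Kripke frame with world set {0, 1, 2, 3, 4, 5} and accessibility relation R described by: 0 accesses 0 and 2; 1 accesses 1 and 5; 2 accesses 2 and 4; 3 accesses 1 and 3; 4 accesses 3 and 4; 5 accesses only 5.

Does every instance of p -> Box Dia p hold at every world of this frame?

Axiom B corresponds to the accessibility relation being symmetric.
Symmetric: no — 0 R 2 but not 2 R 0.

No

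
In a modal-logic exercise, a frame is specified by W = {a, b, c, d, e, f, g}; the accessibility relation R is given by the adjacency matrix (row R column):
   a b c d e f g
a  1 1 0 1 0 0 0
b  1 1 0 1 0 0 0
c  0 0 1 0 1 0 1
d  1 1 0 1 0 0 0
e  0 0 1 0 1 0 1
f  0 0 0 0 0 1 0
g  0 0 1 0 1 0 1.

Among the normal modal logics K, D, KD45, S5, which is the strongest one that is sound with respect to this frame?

S5

Serial (axiom D): yes — every world has a successor (e.g. a R a).
Euclidean (axiom 5): yes — any two successors of a common world are R-related.
Transitive (axiom 4): yes — every two-step R-path is closed by a direct edge.
Reflexive (axiom T): yes — every world is R-related to itself.
So F validates K, D, KD45, S5. The strongest is S5.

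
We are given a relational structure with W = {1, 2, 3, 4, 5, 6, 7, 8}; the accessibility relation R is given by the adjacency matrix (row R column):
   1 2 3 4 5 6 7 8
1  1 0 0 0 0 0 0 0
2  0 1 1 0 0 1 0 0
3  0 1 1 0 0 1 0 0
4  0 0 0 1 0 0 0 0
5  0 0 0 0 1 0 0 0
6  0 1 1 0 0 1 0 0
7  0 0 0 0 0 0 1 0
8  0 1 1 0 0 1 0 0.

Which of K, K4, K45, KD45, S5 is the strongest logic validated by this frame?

Transitive (axiom 4): yes — every two-step R-path is closed by a direct edge.
Euclidean (axiom 5): yes — any two successors of a common world are R-related.
Serial (axiom D): yes — every world has a successor (e.g. 1 R 1).
Reflexive (axiom T): no — 8 is not related to itself.
So F validates K, K4, K45, KD45; S5 would additionally require R to be reflexive. The strongest is KD45.

KD45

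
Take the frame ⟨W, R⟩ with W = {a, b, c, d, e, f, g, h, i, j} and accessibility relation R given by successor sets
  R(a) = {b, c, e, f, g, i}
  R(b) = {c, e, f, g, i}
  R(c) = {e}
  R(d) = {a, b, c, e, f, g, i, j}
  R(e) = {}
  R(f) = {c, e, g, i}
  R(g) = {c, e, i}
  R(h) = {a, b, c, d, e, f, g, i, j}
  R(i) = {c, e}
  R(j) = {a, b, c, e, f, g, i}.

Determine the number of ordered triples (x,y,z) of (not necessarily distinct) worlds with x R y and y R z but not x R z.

0

R is transitive; there are no such tuples.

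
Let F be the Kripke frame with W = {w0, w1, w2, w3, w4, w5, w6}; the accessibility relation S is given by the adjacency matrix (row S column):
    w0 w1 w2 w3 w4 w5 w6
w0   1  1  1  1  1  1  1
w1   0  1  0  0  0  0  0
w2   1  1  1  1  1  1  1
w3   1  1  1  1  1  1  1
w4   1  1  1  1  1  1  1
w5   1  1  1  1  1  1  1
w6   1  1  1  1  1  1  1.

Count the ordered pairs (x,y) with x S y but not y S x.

Enumerating: (w0,w1), (w2,w1), (w3,w1), (w4,w1), (w5,w1), (w6,w1).

6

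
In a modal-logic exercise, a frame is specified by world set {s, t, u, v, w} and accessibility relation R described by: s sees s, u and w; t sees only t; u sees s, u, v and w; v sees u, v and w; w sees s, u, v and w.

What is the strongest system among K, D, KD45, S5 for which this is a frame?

Serial (axiom D): yes — every world has a successor (e.g. s R s).
Euclidean (axiom 5): no — u R s and u R v, but not s R v.
Transitive (axiom 4): no — s R u and u R v, but not s R v.
Reflexive (axiom T): yes — every world is R-related to itself.
So F validates K, D; KD45 would additionally require R to be Euclidean and transitive. The strongest is D.

D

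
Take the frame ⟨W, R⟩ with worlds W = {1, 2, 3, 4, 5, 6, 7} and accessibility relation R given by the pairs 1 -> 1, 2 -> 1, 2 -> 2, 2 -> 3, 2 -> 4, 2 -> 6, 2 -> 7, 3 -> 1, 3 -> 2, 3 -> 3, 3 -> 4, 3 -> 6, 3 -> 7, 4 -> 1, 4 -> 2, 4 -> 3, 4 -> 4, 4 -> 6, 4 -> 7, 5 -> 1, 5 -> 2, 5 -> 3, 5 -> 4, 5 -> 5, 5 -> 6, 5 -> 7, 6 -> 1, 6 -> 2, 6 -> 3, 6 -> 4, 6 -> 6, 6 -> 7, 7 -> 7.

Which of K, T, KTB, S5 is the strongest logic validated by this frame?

Reflexive (axiom T): yes — every world is R-related to itself.
Symmetric (axiom B): no — 2 R 1 but not 1 R 2.
Euclidean (axiom 5): no — 2 R 1 and 2 R 3, but not 1 R 3.
So F validates K, T; KTB would additionally require R to be symmetric. The strongest is T.

T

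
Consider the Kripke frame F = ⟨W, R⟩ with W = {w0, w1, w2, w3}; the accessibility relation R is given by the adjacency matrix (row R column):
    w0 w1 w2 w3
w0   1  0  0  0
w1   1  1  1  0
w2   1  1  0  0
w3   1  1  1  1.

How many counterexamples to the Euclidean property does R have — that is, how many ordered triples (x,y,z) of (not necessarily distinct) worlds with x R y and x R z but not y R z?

10

Enumerating: (w1,w0,w1), (w1,w0,w2), (w1,w2,w2), (w2,w0,w1), (w3,w0,w1), (w3,w0,w2), (w3,w0,w3), (w3,w1,w3), (w3,w2,w2), (w3,w2,w3).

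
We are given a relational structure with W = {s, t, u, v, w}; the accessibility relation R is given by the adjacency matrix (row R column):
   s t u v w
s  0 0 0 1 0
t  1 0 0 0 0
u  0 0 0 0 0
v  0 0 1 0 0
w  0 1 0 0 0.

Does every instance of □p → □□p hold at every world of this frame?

No

By correspondence theory, 4 is valid on a frame iff R is transitive.
Transitive: no — s R v and v R u, but not s R u.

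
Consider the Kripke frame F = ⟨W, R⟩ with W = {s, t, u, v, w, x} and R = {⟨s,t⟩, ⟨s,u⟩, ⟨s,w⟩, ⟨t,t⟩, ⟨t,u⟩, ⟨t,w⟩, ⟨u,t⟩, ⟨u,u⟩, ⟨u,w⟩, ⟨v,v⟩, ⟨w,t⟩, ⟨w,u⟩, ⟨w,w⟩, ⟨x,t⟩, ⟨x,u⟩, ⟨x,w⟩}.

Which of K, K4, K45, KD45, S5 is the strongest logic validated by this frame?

KD45

Transitive (axiom 4): yes — every two-step R-path is closed by a direct edge.
Euclidean (axiom 5): yes — any two successors of a common world are R-related.
Serial (axiom D): yes — every world has a successor (e.g. s R t).
Reflexive (axiom T): no — s is not related to itself.
So F validates K, K4, K45, KD45; S5 would additionally require R to be reflexive. The strongest is KD45.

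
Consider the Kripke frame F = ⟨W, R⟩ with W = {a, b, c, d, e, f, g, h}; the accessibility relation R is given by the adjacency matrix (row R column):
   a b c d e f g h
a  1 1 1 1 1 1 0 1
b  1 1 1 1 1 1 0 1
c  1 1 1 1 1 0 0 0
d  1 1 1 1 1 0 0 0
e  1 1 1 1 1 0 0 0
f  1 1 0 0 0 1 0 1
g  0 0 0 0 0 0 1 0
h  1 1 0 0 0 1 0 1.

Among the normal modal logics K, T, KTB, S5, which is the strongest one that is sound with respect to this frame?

Reflexive (axiom T): yes — every world is R-related to itself.
Symmetric (axiom B): yes — every pair in R has its reverse in R.
Euclidean (axiom 5): no — a R c and a R f, but not c R f.
So F validates K, T, KTB; S5 would additionally require R to be Euclidean. The strongest is KTB.

KTB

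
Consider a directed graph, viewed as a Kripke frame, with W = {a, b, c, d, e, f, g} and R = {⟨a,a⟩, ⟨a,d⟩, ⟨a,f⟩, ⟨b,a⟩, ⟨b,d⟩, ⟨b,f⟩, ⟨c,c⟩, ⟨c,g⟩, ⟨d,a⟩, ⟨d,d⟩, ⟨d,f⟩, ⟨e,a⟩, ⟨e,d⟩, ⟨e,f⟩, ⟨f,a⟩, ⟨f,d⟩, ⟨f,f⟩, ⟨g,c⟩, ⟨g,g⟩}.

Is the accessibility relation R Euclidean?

Euclidean: yes — any two successors of a common world are R-related.

Yes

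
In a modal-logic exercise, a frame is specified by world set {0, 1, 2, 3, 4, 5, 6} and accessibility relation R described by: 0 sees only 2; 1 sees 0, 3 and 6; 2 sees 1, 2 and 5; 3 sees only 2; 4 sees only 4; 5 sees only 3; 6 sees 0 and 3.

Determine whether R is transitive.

No

Transitive: no — 0 R 2 and 2 R 1, but not 0 R 1.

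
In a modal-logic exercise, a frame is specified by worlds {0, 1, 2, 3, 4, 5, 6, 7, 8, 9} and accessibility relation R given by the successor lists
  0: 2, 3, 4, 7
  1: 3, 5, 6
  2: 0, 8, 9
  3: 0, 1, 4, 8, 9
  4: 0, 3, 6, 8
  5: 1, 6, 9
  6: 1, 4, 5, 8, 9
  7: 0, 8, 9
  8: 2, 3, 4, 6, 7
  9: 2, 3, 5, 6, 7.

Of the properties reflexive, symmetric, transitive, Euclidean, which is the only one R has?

Reflexive: no — 0 is not related to itself.
Symmetric: yes — every pair in R has its reverse in R.
Transitive: no — 0 R 2 and 2 R 8, but not 0 R 8.
Euclidean: no — 0 R 2 and 0 R 3, but not 2 R 3.
Only symmetric holds.

symmetric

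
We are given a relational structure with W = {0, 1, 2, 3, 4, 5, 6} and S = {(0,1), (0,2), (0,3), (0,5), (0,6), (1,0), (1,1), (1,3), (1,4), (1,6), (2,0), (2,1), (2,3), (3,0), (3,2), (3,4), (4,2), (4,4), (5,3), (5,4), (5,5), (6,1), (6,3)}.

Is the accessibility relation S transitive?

No

Transitive: no — 0 S 1 and 1 S 4, but not 0 S 4.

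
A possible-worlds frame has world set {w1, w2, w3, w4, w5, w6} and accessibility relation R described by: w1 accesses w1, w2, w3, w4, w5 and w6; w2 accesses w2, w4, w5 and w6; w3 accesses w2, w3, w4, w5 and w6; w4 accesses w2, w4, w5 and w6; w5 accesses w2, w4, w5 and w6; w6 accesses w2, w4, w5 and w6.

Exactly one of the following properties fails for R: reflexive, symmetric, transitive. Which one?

Reflexive: yes — every world is R-related to itself.
Symmetric: no — w1 R w2 but not w2 R w1.
Transitive: yes — every two-step R-path is closed by a direct edge.
Only symmetric fails.

symmetric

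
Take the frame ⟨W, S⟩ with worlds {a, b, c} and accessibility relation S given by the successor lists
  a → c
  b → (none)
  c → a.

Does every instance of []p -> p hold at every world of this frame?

The schema T characterises exactly the reflexive frames.
Reflexive: no — a is not related to itself.

No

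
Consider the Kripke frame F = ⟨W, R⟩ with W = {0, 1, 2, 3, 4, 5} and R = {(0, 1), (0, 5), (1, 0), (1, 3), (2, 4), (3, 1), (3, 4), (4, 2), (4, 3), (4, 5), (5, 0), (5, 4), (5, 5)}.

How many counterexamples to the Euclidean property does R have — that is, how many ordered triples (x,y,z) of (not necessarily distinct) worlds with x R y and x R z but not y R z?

Enumerating: (0,1,1), (0,1,5), (0,5,1), (1,0,0), (1,0,3), (1,3,0), (1,3,3), (2,4,4), (3,1,1), (3,1,4), (3,4,1), (3,4,4), … and 12 more.
Total: 24.

24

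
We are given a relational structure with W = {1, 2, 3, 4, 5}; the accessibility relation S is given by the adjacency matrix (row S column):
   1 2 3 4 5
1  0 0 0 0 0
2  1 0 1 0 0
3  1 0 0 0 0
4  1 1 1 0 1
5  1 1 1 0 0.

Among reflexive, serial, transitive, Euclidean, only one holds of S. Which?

Reflexive: no — 1 is not related to itself.
Serial: no — 1 has no S-successor.
Transitive: yes — every two-step S-path is closed by a direct edge.
Euclidean: no — 2 S 1 and 2 S 3, but not 1 S 3.
Only transitive holds.

transitive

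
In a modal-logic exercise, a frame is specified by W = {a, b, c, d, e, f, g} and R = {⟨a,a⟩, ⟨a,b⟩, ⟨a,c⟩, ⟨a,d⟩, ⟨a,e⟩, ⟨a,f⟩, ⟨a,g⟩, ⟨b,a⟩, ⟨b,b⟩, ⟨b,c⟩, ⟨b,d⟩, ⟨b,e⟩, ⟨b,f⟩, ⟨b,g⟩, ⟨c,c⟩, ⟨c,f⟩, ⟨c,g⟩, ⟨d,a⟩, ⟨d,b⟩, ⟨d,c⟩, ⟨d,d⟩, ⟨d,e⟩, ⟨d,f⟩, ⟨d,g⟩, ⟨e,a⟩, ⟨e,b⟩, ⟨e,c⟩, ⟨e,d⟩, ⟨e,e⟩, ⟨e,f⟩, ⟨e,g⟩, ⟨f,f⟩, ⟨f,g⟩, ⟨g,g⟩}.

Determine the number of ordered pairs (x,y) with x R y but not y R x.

Enumerating: (a,c), (a,f), (a,g), (b,c), (b,f), (b,g), (c,f), (c,g), (d,c), (d,f), (d,g), (e,c), (e,f), (e,g), (f,g).

15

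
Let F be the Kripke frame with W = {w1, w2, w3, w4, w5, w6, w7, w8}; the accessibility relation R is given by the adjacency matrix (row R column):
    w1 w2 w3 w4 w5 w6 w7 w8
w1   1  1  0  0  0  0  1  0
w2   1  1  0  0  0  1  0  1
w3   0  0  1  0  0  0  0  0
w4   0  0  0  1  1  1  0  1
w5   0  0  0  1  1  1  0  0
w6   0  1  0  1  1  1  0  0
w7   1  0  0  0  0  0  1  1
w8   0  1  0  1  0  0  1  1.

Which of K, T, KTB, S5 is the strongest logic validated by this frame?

KTB

Reflexive (axiom T): yes — every world is R-related to itself.
Symmetric (axiom B): yes — every pair in R has its reverse in R.
Euclidean (axiom 5): no — w1 R w2 and w1 R w7, but not w2 R w7.
So F validates K, T, KTB; S5 would additionally require R to be Euclidean. The strongest is KTB.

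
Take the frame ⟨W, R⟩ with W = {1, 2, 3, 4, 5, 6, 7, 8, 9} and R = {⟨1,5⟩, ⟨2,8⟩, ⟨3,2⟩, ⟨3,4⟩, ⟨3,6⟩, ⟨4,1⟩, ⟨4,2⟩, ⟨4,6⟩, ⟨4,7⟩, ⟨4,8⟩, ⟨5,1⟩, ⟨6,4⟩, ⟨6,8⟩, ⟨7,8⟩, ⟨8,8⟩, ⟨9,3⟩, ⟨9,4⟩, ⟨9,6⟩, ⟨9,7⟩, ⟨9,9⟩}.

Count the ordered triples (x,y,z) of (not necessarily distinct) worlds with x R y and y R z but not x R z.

Enumerating: (1,5,1), (3,2,8), (3,4,1), (3,4,7), (3,4,8), (3,6,8), (4,1,5), (4,6,4), (5,1,5), (6,4,1), (6,4,2), (6,4,6), … and 7 more.
Total: 19.

19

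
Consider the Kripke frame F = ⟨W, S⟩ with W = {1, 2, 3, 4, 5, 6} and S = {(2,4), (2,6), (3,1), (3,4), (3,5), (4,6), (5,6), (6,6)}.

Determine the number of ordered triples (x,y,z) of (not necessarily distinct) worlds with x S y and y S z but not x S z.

Enumerating: (3,4,6), (3,5,6).

2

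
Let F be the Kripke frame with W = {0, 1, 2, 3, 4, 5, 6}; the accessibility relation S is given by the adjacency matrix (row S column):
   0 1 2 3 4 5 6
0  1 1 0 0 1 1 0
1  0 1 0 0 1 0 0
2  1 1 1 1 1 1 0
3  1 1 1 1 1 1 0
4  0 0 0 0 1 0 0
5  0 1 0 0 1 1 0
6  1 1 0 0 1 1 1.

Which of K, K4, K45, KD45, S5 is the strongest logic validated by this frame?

K4

Transitive (axiom 4): yes — every two-step S-path is closed by a direct edge.
Euclidean (axiom 5): no — 0 S 1 and 0 S 5, but not 1 S 5.
Serial (axiom D): yes — every world has a successor (e.g. 0 S 0).
Reflexive (axiom T): yes — every world is S-related to itself.
So F validates K, K4; K45 would additionally require S to be Euclidean. The strongest is K4.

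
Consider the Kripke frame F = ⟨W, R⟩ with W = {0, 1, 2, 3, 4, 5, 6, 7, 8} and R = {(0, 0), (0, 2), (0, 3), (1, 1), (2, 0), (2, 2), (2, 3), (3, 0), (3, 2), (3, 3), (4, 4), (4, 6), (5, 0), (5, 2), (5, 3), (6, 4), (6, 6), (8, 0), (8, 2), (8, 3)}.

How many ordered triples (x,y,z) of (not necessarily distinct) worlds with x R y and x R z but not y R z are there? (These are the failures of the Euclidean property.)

R is Euclidean; there are no such tuples.

0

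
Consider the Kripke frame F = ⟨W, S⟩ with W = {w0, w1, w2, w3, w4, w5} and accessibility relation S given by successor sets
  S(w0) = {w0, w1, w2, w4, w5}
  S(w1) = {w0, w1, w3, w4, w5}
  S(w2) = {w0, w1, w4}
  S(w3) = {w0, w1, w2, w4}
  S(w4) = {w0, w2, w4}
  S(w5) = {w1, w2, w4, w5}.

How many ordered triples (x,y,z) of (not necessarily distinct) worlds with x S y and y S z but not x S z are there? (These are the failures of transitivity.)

Enumerating: (w0,w1,w3), (w1,w0,w2), (w1,w3,w2), (w1,w4,w2), (w1,w5,w2), (w2,w0,w2), (w2,w0,w5), (w2,w1,w3), (w2,w1,w5), (w2,w4,w2), (w3,w0,w5), (w3,w1,w3), … and 8 more.
Total: 20.

20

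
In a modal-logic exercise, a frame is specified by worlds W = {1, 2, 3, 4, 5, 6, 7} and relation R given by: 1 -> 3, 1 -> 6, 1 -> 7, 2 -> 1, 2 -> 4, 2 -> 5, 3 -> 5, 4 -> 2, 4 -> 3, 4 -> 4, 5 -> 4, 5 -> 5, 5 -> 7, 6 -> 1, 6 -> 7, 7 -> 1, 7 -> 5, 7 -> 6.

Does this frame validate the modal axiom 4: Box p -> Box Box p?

By correspondence theory, 4 is valid on a frame iff R is transitive.
Transitive: no — 1 R 3 and 3 R 5, but not 1 R 5.

No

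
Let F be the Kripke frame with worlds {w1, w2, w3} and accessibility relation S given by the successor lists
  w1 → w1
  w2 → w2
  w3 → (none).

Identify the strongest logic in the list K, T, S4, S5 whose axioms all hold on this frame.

Reflexive (axiom T): no — w3 is not related to itself.
Transitive (axiom 4): yes — every two-step S-path is closed by a direct edge.
Euclidean (axiom 5): yes — any two successors of a common world are S-related.
So F validates K; T would additionally require S to be reflexive. The strongest is K.

K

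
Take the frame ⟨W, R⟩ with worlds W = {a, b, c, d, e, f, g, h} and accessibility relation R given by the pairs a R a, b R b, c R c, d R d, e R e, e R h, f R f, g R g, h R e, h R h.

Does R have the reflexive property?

Reflexive: yes — every world is R-related to itself.

Yes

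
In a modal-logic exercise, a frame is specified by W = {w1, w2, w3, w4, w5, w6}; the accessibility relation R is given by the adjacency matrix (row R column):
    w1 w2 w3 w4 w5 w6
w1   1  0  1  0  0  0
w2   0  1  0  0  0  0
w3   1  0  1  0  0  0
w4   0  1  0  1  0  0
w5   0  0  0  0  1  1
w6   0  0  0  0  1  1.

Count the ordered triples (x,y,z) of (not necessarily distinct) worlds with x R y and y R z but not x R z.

R is transitive; there are no such tuples.

0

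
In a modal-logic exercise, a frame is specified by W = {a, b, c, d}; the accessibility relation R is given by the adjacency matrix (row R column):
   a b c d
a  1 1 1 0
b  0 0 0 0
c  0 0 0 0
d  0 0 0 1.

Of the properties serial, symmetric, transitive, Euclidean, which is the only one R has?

Serial: no — b has no R-successor.
Symmetric: no — a R b but not b R a.
Transitive: yes — every two-step R-path is closed by a direct edge.
Euclidean: no — a R b and a R c, but not b R c.
Only transitive holds.

transitive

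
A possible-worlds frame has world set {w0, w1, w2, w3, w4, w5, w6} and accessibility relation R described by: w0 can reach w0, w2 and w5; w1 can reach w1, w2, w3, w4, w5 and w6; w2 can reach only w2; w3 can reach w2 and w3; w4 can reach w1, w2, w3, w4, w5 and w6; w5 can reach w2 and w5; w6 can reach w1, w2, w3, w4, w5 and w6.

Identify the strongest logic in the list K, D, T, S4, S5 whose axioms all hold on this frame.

S4

Serial (axiom D): yes — every world has a successor (e.g. w0 R w0).
Reflexive (axiom T): yes — every world is R-related to itself.
Transitive (axiom 4): yes — every two-step R-path is closed by a direct edge.
Euclidean (axiom 5): no — w0 R w2 and w0 R w5, but not w2 R w5.
So F validates K, D, T, S4; S5 would additionally require R to be Euclidean. The strongest is S4.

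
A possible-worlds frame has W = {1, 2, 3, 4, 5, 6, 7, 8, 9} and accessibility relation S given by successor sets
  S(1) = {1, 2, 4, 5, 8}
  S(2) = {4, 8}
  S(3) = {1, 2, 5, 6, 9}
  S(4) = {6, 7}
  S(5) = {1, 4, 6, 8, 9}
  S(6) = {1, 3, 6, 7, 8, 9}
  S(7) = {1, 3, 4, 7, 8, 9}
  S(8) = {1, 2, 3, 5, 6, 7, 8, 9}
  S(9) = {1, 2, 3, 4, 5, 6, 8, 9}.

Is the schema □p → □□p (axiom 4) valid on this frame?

Axiom 4 corresponds to the accessibility relation being transitive.
Transitive: no — 1 S 4 and 4 S 6, but not 1 S 6.

No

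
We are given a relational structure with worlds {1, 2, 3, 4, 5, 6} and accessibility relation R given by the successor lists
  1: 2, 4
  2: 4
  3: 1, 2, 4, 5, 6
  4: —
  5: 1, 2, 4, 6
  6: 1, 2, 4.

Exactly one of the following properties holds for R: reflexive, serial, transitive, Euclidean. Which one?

transitive

Reflexive: no — 1 is not related to itself.
Serial: no — 4 has no R-successor.
Transitive: yes — every two-step R-path is closed by a direct edge.
Euclidean: no — 1 R 4 and 1 R 2, but not 4 R 2.
Only transitive holds.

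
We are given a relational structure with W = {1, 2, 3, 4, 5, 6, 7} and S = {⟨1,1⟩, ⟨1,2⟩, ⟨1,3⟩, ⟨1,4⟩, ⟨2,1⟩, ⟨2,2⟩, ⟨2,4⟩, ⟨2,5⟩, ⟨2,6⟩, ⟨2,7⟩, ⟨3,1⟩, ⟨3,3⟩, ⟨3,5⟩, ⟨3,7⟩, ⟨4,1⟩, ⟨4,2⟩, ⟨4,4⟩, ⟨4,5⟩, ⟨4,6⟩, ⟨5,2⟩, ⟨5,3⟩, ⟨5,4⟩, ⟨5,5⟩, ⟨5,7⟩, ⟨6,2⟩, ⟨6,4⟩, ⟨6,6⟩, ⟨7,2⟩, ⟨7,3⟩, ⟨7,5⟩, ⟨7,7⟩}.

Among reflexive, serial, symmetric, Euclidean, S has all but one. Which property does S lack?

Reflexive: yes — every world is S-related to itself.
Serial: yes — every world has a successor (e.g. 1 S 1).
Symmetric: yes — every pair in S has its reverse in S.
Euclidean: no — 1 S 2 and 1 S 3, but not 2 S 3.
Only Euclidean fails.

Euclidean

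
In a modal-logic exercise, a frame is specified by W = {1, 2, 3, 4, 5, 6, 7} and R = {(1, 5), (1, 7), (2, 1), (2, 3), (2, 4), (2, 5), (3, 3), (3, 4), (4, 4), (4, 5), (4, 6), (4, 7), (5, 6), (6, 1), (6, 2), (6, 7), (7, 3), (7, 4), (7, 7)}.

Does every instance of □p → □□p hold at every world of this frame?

By correspondence theory, 4 is valid on a frame iff R is transitive.
Transitive: no — 1 R 5 and 5 R 6, but not 1 R 6.

No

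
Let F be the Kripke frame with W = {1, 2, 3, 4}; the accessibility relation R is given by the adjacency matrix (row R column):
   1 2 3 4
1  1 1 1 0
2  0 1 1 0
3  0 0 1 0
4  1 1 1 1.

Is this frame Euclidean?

Euclidean: no — 1 R 3 and 1 R 2, but not 3 R 2.

No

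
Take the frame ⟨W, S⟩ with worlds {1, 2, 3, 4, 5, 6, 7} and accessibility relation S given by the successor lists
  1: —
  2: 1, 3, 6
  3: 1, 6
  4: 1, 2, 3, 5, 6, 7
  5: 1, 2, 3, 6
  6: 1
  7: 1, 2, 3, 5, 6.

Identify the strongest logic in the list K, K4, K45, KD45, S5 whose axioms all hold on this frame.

Transitive (axiom 4): yes — every two-step S-path is closed by a direct edge.
Euclidean (axiom 5): no — 2 S 1 and 2 S 3, but not 1 S 3.
Serial (axiom D): no — 1 has no S-successor.
Reflexive (axiom T): no — 1 is not related to itself.
So F validates K, K4; K45 would additionally require S to be Euclidean. The strongest is K4.

K4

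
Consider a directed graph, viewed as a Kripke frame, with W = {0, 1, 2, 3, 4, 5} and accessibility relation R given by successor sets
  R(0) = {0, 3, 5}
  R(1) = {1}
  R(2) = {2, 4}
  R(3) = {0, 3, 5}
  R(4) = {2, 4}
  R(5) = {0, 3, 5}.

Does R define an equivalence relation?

Reflexive: yes — every world is R-related to itself.
Symmetric: yes — every pair in R has its reverse in R.
Transitive: yes — every two-step R-path is closed by a direct edge.
So R is an equivalence relation.

Yes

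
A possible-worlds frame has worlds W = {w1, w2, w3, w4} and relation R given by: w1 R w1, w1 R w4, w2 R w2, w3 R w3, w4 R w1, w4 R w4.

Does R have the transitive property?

Yes

Transitive: yes — every two-step R-path is closed by a direct edge.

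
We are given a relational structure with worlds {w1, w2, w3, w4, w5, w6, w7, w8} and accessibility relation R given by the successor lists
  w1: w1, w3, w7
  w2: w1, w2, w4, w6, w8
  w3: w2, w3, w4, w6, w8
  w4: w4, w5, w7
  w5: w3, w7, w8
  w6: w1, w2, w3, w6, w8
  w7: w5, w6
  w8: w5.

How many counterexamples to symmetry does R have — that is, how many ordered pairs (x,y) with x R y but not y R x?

Enumerating: (w1,w3), (w1,w7), (w2,w1), (w2,w4), (w2,w8), (w3,w2), (w3,w4), (w3,w8), (w4,w5), (w4,w7), (w5,w3), (w6,w1), (w6,w8), (w7,w6).

14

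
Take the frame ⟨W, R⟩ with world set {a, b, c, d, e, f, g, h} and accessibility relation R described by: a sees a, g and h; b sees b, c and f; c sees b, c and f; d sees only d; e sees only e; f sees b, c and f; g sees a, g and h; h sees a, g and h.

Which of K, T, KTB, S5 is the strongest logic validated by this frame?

Reflexive (axiom T): yes — every world is R-related to itself.
Symmetric (axiom B): yes — every pair in R has its reverse in R.
Euclidean (axiom 5): yes — any two successors of a common world are R-related.
So F validates K, T, KTB, S5. The strongest is S5.

S5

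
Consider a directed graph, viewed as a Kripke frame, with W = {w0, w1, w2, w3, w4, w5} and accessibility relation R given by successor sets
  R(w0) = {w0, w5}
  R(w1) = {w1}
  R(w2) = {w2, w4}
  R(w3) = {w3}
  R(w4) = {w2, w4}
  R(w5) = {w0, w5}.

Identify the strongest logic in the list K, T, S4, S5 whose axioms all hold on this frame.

S5

Reflexive (axiom T): yes — every world is R-related to itself.
Transitive (axiom 4): yes — every two-step R-path is closed by a direct edge.
Euclidean (axiom 5): yes — any two successors of a common world are R-related.
So F validates K, T, S4, S5. The strongest is S5.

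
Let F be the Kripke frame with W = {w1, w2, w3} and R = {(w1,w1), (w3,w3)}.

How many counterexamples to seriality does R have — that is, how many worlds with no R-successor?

1

Enumerating: w2.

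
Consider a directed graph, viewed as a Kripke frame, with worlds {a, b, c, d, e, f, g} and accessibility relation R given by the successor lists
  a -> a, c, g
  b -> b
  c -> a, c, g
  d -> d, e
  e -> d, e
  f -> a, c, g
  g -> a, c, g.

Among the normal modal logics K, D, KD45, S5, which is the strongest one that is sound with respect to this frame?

Serial (axiom D): yes — every world has a successor (e.g. a R a).
Euclidean (axiom 5): yes — any two successors of a common world are R-related.
Transitive (axiom 4): yes — every two-step R-path is closed by a direct edge.
Reflexive (axiom T): no — f is not related to itself.
So F validates K, D, KD45; S5 would additionally require R to be reflexive. The strongest is KD45.

KD45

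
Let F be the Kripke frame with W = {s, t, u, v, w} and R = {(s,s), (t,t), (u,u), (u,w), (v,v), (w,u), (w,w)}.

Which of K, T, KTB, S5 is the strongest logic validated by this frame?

S5

Reflexive (axiom T): yes — every world is R-related to itself.
Symmetric (axiom B): yes — every pair in R has its reverse in R.
Euclidean (axiom 5): yes — any two successors of a common world are R-related.
So F validates K, T, KTB, S5. The strongest is S5.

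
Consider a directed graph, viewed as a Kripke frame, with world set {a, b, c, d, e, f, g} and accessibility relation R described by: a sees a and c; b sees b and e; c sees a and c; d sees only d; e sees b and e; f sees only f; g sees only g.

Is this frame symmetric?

Yes

Symmetric: yes — every pair in R has its reverse in R.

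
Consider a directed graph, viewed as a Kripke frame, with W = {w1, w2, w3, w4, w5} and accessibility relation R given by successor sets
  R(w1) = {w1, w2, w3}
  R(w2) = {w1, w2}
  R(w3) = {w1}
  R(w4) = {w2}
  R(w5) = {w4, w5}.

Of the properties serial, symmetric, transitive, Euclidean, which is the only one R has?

serial

Serial: yes — every world has a successor (e.g. w1 R w1).
Symmetric: no — w4 R w2 but not w2 R w4.
Transitive: no — w2 R w1 and w1 R w3, but not w2 R w3.
Euclidean: no — w1 R w2 and w1 R w3, but not w2 R w3.
Only serial holds.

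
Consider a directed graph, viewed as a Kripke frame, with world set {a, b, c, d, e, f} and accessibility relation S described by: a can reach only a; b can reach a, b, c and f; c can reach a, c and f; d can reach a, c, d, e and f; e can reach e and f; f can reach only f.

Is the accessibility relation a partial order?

Reflexive: yes — every world is S-related to itself.
Transitive: yes — every two-step S-path is closed by a direct edge.
Antisymmetric: yes — no distinct pair is related both ways.
So S is a partial order.

Yes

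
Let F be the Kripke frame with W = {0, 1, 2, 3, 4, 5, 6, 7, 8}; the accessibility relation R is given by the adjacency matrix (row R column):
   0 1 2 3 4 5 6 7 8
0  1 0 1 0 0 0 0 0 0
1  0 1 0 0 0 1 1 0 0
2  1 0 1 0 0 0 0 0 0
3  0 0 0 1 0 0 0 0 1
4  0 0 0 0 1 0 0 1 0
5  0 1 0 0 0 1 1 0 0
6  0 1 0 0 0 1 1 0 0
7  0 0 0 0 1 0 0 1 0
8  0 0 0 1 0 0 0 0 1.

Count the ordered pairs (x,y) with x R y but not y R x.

R is symmetric; there are no such tuples.

0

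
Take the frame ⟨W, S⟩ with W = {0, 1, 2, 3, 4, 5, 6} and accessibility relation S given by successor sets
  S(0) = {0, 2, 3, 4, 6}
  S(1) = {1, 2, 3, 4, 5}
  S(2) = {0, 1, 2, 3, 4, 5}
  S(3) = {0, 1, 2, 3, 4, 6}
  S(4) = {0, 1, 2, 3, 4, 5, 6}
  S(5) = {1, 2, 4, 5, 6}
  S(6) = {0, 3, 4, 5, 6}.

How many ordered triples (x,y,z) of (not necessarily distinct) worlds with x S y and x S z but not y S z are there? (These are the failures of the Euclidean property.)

34

Enumerating: (0,2,6), (0,6,2), (1,3,5), (1,5,3), (2,0,1), (2,0,5), (2,1,0), (2,3,5), (2,5,0), (2,5,3), (3,0,1), (3,1,0), … and 22 more.
Total: 34.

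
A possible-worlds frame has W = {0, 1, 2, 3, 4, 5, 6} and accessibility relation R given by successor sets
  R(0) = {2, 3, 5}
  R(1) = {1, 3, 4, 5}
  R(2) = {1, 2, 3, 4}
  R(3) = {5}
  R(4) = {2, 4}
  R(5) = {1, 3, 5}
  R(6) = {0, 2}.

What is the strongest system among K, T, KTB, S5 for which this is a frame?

Reflexive (axiom T): no — 0 is not related to itself.
Symmetric (axiom B): no — 0 R 2 but not 2 R 0.
Euclidean (axiom 5): no — 0 R 2 and 0 R 5, but not 2 R 5.
So F validates K; T would additionally require R to be reflexive. The strongest is K.

K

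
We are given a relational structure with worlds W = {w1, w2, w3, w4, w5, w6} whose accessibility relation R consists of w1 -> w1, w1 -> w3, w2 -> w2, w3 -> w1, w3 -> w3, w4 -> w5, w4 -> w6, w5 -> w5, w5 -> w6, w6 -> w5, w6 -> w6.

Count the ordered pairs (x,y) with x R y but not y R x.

Enumerating: (w4,w5), (w4,w6).

2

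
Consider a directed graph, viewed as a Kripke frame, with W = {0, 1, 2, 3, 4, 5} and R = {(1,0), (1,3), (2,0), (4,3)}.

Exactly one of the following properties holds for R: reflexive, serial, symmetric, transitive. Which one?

transitive

Reflexive: no — 0 is not related to itself.
Serial: no — 0 has no R-successor.
Symmetric: no — 1 R 0 but not 0 R 1.
Transitive: yes — every two-step R-path is closed by a direct edge.
Only transitive holds.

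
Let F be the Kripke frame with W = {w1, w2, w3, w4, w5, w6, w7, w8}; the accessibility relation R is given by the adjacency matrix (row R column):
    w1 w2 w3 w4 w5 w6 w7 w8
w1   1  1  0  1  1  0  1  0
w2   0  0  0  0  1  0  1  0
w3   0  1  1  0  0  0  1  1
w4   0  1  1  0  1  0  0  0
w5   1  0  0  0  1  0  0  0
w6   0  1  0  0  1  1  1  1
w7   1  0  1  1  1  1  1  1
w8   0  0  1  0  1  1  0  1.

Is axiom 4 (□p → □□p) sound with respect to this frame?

The schema 4 characterises exactly the transitive frames.
Transitive: no — w1 R w4 and w4 R w3, but not w1 R w3.

No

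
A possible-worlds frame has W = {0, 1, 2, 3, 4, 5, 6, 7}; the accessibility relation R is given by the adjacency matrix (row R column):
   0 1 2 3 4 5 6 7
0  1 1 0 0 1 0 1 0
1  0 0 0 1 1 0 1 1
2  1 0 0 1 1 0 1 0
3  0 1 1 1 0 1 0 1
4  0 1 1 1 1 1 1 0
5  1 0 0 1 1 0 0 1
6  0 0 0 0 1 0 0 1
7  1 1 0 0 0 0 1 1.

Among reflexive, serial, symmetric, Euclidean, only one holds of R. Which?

Reflexive: no — 1 is not related to itself.
Serial: yes — every world has a successor (e.g. 0 R 0).
Symmetric: no — 0 R 1 but not 1 R 0.
Euclidean: no — 0 R 6 and 0 R 1, but not 6 R 1.
Only serial holds.

serial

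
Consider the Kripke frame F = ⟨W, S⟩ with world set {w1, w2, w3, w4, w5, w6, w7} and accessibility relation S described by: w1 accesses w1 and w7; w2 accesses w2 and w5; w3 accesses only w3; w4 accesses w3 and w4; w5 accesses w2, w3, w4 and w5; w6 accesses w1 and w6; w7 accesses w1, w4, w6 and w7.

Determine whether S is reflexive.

Yes

Reflexive: yes — every world is S-related to itself.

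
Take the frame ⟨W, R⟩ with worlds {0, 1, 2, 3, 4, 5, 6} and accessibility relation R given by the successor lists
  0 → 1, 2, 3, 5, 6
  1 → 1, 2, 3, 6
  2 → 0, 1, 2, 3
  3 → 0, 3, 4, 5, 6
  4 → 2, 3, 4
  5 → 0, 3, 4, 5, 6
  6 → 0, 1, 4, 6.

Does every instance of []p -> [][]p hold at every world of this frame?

Axiom 4 corresponds to the accessibility relation being transitive.
Transitive: no — 0 R 3 and 3 R 4, but not 0 R 4.

No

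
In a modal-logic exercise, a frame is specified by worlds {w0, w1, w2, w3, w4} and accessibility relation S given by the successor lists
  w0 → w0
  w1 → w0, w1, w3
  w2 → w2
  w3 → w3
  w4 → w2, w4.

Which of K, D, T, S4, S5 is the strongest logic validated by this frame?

Serial (axiom D): yes — every world has a successor (e.g. w0 S w0).
Reflexive (axiom T): yes — every world is S-related to itself.
Transitive (axiom 4): yes — every two-step S-path is closed by a direct edge.
Euclidean (axiom 5): no — w1 S w0 and w1 S w3, but not w0 S w3.
So F validates K, D, T, S4; S5 would additionally require S to be Euclidean. The strongest is S4.

S4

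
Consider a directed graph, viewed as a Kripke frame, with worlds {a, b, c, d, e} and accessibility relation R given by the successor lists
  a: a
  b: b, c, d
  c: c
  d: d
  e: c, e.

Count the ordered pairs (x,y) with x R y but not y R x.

Enumerating: (b,c), (b,d), (e,c).

3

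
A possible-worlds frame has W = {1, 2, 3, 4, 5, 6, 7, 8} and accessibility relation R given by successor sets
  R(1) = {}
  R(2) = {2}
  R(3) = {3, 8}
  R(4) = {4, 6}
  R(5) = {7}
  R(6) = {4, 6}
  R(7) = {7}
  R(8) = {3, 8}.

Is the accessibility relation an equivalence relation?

Reflexive: no — 1 is not related to itself.
Symmetric: no — 5 R 7 but not 7 R 5.
Transitive: yes — every two-step R-path is closed by a direct edge.
So R is not an equivalence relation.

No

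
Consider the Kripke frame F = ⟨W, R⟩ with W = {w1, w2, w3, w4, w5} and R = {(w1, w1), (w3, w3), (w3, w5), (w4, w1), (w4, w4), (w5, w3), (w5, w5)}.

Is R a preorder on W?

No

Reflexive: no — w2 is not related to itself.
Transitive: yes — every two-step R-path is closed by a direct edge.
So R is not a preorder.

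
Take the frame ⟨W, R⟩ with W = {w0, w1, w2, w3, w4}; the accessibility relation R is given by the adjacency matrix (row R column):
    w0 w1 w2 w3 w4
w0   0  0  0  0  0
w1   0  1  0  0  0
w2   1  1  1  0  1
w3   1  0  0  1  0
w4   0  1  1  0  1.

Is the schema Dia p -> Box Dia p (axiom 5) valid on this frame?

Axiom 5 corresponds to the accessibility relation being Euclidean.
Euclidean: no — w2 R w0 and w2 R w1, but not w0 R w1.

No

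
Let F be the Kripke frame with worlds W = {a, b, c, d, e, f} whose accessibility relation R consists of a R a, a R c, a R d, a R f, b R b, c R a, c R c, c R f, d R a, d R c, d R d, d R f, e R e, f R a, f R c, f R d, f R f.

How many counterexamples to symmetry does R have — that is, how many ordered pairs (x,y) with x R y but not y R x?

Enumerating: (d,c).

1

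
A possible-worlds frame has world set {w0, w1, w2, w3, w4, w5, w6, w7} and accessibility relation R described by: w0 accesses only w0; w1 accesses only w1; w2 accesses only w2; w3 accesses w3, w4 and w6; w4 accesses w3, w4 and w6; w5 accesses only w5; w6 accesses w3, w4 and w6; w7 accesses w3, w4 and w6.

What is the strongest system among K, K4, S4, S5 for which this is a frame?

Transitive (axiom 4): yes — every two-step R-path is closed by a direct edge.
Reflexive (axiom T): no — w7 is not related to itself.
Euclidean (axiom 5): yes — any two successors of a common world are R-related.
So F validates K, K4; S4 would additionally require R to be reflexive. The strongest is K4.

K4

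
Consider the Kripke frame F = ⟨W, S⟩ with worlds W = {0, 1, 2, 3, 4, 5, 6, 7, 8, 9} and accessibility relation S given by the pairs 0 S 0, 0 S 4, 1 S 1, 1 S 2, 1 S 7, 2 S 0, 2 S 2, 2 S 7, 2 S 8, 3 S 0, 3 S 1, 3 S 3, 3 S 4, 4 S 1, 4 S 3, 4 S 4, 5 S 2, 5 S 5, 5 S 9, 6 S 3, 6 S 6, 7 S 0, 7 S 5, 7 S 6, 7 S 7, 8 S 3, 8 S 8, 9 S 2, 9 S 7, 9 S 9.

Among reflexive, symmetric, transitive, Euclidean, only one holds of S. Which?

reflexive

Reflexive: yes — every world is S-related to itself.
Symmetric: no — 0 S 4 but not 4 S 0.
Transitive: no — 0 S 4 and 4 S 1, but not 0 S 1.
Euclidean: no — 1 S 7 and 1 S 2, but not 7 S 2.
Only reflexive holds.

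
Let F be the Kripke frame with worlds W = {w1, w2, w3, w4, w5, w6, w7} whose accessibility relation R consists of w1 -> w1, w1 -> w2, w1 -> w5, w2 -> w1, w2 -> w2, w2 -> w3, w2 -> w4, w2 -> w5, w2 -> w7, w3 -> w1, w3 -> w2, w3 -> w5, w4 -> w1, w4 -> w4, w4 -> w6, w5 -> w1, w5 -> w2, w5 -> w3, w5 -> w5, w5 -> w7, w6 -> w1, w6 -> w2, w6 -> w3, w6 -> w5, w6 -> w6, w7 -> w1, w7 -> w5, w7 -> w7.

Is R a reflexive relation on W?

Reflexive: no — w3 is not related to itself.

No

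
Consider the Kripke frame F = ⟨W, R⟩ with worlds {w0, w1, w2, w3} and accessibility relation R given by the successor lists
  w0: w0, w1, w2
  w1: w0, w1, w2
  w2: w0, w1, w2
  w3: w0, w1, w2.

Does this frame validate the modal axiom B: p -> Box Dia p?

No

The schema B characterises exactly the symmetric frames.
Symmetric: no — w3 R w0 but not w0 R w3.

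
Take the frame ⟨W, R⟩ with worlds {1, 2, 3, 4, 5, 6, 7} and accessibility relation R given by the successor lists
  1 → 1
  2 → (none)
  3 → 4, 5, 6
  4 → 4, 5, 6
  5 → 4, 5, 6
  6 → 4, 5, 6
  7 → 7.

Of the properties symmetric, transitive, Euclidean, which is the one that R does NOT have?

Symmetric: no — 3 R 4 but not 4 R 3.
Transitive: yes — every two-step R-path is closed by a direct edge.
Euclidean: yes — any two successors of a common world are R-related.
Only symmetric fails.

symmetric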